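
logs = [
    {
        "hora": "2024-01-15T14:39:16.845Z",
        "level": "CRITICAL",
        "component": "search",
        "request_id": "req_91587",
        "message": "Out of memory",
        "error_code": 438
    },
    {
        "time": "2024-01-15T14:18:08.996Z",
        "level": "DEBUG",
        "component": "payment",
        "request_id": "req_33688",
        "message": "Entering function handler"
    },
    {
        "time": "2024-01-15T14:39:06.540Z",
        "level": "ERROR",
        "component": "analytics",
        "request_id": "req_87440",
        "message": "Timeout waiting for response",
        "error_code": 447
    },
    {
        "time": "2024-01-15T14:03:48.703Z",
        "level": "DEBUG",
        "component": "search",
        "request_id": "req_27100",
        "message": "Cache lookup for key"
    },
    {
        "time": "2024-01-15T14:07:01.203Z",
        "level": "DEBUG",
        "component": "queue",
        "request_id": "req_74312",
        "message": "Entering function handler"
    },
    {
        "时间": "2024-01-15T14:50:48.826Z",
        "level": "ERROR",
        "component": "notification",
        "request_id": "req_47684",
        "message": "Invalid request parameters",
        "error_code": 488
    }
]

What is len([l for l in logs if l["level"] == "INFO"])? 0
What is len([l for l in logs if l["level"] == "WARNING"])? 0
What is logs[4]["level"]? "DEBUG"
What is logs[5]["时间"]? "2024-01-15T14:50:48.826Z"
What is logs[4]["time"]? "2024-01-15T14:07:01.203Z"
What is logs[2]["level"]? "ERROR"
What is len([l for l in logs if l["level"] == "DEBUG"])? 3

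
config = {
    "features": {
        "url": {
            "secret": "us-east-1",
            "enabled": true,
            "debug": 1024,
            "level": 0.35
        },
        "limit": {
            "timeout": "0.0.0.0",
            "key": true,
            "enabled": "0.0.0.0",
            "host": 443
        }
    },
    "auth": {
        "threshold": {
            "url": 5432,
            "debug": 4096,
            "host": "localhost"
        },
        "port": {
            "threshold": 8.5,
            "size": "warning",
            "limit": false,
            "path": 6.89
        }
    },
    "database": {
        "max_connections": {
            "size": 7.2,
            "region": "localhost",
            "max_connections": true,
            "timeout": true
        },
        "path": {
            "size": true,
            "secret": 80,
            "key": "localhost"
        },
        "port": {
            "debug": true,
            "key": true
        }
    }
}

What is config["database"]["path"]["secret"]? 80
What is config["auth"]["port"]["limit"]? False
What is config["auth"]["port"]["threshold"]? 8.5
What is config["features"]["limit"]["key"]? True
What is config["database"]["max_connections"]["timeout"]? True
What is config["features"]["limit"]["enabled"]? "0.0.0.0"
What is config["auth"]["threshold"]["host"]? "localhost"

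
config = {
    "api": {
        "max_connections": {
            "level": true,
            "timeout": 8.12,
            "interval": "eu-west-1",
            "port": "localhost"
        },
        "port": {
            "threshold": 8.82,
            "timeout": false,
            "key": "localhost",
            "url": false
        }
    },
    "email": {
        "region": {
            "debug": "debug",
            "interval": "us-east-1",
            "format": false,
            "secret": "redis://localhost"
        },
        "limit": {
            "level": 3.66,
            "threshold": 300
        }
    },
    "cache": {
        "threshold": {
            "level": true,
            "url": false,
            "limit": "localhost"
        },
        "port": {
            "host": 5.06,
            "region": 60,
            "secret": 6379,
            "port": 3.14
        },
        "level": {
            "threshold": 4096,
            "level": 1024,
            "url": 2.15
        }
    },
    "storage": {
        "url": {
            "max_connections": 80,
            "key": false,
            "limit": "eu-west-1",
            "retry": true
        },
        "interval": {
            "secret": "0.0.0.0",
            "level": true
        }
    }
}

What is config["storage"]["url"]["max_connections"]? 80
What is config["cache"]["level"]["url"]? 2.15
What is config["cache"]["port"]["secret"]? 6379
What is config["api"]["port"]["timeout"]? False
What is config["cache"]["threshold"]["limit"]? "localhost"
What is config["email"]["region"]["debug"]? "debug"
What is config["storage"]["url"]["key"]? False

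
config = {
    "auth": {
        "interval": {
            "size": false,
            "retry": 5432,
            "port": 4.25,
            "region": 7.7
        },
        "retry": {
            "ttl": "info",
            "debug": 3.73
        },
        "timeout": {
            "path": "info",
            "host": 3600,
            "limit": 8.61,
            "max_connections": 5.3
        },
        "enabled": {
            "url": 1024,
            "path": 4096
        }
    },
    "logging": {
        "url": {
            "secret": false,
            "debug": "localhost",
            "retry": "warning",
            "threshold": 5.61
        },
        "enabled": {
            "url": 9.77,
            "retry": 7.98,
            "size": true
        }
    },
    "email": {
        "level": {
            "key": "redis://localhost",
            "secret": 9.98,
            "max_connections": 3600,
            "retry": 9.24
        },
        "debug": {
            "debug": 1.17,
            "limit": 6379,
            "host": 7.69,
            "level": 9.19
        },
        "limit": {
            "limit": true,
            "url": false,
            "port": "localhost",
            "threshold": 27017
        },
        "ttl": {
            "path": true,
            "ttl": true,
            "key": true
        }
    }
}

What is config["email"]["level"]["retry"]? 9.24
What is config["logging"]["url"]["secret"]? False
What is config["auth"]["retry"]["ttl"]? "info"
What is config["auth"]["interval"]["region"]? 7.7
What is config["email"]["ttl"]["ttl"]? True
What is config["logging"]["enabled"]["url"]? 9.77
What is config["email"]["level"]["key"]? "redis://localhost"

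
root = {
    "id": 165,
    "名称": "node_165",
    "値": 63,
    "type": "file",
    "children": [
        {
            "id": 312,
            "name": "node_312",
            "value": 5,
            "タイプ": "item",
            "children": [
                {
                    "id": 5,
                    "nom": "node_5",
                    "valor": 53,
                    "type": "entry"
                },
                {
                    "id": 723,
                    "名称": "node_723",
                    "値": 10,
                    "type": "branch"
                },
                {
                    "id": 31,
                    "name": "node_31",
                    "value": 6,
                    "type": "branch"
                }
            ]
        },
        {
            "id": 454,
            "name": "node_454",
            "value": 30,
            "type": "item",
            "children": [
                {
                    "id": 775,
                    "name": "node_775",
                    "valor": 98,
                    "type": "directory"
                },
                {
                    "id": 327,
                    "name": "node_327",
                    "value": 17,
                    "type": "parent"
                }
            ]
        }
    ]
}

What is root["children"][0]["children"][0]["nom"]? "node_5"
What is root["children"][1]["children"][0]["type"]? "directory"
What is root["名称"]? "node_165"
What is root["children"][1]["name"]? "node_454"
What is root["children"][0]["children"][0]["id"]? 5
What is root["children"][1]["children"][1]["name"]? "node_327"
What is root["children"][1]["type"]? "item"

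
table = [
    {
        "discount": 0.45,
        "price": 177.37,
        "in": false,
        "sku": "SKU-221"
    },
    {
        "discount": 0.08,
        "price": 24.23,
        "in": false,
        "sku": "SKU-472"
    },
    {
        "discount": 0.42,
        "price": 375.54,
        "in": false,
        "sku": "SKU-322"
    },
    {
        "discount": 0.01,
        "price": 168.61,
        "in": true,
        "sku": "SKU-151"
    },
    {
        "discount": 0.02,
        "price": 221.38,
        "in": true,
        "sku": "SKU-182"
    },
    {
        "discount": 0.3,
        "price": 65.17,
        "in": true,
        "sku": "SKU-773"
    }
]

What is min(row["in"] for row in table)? False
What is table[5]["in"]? True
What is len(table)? 6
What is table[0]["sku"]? "SKU-221"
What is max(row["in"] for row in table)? True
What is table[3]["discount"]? 0.01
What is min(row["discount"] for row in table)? 0.01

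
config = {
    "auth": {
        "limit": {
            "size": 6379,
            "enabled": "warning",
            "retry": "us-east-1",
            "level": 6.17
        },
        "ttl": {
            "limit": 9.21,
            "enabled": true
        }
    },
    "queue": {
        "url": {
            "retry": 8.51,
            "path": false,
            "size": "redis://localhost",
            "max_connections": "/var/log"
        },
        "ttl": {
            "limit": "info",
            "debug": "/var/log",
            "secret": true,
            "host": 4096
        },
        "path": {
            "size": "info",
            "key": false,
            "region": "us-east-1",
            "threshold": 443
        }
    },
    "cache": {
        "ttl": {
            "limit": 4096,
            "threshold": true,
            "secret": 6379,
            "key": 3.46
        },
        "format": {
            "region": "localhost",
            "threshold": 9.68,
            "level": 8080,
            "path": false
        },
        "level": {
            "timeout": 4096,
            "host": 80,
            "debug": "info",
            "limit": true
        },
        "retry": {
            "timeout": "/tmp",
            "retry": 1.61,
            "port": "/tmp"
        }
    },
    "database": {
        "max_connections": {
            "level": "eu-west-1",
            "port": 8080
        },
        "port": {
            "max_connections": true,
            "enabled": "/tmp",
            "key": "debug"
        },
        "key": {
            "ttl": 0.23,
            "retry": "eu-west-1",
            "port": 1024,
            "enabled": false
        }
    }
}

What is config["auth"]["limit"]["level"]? 6.17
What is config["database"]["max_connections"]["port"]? 8080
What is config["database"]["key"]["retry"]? "eu-west-1"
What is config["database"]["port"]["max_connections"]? True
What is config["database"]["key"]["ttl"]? 0.23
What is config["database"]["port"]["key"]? "debug"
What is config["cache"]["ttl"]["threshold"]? True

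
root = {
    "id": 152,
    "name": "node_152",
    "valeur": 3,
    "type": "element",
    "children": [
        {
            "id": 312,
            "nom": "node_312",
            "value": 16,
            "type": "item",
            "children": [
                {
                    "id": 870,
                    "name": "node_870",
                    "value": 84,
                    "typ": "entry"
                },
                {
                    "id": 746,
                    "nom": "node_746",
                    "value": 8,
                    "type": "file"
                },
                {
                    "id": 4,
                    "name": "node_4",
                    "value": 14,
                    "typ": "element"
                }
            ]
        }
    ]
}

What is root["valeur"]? 3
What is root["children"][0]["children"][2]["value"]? 14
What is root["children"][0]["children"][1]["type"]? "file"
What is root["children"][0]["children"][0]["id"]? 870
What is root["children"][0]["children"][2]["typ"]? "element"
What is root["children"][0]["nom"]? "node_312"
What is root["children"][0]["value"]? 16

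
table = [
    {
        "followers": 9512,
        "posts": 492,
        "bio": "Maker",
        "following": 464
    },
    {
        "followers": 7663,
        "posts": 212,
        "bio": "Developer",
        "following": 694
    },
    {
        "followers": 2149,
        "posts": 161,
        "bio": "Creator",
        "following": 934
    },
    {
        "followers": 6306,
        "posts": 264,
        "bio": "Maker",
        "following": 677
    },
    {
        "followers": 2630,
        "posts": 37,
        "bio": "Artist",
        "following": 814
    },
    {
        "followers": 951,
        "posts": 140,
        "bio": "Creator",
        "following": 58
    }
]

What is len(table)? 6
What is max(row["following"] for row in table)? 934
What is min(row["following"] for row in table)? 58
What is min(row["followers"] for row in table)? 951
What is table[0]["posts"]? 492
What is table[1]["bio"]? "Developer"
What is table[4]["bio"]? "Artist"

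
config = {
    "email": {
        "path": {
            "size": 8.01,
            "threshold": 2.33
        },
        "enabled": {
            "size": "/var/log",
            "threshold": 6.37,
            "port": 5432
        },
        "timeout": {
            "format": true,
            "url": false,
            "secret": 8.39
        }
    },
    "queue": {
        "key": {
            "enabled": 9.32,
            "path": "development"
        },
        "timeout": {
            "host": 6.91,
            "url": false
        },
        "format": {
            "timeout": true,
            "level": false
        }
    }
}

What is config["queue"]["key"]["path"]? "development"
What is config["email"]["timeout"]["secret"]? 8.39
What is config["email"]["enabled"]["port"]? 5432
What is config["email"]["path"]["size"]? 8.01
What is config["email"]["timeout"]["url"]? False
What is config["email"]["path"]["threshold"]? 2.33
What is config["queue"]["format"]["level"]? False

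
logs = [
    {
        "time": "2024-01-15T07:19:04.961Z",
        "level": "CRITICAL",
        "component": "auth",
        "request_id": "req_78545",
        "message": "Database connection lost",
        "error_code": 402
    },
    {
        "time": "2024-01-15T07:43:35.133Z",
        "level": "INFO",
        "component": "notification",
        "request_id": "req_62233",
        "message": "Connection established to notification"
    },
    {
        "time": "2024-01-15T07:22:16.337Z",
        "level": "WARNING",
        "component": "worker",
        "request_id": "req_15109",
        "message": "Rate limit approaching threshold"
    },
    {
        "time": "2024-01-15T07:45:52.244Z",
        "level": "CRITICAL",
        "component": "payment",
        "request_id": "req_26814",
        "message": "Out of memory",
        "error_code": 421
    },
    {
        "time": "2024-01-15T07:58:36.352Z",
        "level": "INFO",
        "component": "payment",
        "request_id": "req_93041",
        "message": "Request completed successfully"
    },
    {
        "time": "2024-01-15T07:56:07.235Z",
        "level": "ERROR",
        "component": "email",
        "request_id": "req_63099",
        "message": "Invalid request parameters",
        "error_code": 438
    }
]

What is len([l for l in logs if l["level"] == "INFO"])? 2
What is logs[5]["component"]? "email"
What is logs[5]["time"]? "2024-01-15T07:56:07.235Z"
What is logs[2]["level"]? "WARNING"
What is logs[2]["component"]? "worker"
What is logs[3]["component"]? "payment"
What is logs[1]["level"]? "INFO"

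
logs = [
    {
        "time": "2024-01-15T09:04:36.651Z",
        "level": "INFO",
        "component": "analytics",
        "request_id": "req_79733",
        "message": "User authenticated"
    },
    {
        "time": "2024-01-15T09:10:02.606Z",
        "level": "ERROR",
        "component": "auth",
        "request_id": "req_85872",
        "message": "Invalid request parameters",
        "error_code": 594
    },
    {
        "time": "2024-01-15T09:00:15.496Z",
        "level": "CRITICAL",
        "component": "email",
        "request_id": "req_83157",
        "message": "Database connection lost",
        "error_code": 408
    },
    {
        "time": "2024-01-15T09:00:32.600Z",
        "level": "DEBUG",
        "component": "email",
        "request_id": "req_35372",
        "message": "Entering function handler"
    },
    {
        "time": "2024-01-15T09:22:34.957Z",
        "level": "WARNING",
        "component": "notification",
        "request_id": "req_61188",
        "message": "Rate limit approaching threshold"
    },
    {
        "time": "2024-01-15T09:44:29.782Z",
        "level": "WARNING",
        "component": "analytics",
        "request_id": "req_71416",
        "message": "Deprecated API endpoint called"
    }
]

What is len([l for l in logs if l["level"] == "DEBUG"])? 1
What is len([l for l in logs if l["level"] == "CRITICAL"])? 1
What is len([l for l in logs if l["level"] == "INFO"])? 1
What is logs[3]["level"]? "DEBUG"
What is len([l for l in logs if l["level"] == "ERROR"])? 1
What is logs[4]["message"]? "Rate limit approaching threshold"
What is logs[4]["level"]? "WARNING"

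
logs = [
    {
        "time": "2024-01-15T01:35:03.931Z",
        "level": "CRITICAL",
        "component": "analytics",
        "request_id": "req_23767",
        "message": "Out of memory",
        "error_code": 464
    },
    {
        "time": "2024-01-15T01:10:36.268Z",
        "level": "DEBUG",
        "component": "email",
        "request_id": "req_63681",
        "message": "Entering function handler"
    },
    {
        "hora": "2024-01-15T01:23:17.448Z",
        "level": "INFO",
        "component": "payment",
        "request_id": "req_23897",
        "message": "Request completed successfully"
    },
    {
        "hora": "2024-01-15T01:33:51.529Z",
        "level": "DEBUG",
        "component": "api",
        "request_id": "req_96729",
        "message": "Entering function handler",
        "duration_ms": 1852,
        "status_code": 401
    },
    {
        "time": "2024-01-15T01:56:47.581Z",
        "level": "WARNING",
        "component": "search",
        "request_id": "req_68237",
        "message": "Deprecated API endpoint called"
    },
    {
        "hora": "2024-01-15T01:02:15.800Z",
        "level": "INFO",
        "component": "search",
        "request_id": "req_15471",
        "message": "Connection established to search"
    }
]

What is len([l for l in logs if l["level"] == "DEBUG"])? 2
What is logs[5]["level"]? "INFO"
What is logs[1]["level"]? "DEBUG"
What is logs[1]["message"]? "Entering function handler"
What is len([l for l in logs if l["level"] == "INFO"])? 2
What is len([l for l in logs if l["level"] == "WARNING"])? 1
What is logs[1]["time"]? "2024-01-15T01:10:36.268Z"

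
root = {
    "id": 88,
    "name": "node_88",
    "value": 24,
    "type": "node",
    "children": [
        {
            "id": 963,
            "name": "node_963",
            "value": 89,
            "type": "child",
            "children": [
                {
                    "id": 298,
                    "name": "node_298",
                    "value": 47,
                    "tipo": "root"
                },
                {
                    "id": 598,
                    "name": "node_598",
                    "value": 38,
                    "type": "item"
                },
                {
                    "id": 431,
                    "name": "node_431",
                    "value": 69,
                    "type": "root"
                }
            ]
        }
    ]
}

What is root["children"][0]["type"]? "child"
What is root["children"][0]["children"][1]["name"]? "node_598"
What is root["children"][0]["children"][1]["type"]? "item"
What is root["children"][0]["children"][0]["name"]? "node_298"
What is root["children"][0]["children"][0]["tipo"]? "root"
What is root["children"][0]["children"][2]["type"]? "root"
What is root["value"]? 24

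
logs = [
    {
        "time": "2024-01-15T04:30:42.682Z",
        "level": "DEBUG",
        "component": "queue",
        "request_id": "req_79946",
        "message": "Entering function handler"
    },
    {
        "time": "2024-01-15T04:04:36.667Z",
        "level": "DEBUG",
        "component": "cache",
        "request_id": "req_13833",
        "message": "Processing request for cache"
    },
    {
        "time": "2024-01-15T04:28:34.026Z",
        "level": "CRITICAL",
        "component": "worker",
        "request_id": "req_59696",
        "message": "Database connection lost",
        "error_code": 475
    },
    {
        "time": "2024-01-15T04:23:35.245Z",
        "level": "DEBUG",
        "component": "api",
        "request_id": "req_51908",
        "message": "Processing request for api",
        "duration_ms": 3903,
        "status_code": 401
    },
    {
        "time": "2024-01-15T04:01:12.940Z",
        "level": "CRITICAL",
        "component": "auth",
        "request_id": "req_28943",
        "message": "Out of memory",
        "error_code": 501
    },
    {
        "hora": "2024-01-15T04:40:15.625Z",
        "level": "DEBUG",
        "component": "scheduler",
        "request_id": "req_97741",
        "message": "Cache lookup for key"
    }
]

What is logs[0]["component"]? "queue"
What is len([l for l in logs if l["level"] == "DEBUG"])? 4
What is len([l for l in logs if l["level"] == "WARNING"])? 0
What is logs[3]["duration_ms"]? 3903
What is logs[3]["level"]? "DEBUG"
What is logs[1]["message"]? "Processing request for cache"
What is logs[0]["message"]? "Entering function handler"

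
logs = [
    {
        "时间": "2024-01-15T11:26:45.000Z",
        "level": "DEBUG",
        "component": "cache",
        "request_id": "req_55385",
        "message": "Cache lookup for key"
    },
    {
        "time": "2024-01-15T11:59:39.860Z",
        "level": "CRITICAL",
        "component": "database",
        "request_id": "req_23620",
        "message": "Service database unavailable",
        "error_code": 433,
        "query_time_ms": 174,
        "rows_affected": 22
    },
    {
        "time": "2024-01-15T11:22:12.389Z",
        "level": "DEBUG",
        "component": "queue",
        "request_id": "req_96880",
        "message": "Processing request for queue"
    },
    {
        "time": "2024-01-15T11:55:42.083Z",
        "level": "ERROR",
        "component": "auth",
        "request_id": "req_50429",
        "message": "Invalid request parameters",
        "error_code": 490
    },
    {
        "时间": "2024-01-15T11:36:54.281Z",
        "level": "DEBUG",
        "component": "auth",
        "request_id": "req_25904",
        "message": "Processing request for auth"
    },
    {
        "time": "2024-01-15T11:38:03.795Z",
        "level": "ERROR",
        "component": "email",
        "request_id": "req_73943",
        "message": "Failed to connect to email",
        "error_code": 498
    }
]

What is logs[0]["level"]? "DEBUG"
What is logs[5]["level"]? "ERROR"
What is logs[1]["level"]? "CRITICAL"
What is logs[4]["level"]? "DEBUG"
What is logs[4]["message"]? "Processing request for auth"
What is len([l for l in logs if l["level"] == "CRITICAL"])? 1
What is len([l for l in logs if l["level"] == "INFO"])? 0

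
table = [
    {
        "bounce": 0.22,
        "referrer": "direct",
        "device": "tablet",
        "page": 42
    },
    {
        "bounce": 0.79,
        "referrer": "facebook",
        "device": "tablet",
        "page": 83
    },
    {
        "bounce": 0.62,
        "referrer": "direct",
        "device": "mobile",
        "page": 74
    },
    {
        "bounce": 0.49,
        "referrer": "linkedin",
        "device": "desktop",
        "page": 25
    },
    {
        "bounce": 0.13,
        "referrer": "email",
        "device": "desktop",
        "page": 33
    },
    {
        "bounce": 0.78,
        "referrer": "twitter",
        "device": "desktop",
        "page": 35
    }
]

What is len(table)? 6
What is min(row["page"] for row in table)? 25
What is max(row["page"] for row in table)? 83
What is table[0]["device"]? "tablet"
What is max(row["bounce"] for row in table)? 0.79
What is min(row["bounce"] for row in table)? 0.13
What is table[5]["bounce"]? 0.78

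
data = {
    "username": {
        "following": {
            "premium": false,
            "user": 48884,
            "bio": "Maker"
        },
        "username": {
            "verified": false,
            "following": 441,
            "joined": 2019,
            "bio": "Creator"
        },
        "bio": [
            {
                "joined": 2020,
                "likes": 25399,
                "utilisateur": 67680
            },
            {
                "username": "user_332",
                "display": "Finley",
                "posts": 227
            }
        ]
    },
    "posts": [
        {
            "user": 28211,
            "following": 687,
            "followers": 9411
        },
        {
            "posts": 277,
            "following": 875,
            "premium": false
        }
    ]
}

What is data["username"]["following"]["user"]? 48884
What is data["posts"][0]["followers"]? 9411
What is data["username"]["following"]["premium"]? False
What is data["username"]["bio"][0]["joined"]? 2020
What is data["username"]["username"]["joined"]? 2019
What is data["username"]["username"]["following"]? 441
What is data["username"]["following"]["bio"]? "Maker"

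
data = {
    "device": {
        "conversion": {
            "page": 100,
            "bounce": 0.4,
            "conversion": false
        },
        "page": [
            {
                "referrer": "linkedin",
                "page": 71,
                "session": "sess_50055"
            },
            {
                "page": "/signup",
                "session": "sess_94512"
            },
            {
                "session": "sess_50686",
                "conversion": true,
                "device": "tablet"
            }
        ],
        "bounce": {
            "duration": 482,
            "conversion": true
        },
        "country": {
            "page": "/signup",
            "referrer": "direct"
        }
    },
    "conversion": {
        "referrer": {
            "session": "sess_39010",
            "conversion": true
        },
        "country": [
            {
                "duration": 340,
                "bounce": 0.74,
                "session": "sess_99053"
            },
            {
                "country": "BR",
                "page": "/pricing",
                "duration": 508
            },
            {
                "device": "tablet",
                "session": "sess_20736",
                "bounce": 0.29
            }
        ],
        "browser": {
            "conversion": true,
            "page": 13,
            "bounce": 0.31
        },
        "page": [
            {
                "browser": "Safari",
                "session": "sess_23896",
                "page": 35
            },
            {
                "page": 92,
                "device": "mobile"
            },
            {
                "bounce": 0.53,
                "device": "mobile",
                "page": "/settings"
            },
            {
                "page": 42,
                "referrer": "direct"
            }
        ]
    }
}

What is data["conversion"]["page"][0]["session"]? "sess_23896"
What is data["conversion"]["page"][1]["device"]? "mobile"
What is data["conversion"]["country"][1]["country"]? "BR"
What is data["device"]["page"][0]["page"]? 71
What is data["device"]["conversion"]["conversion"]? False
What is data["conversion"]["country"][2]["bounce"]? 0.29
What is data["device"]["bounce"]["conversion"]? True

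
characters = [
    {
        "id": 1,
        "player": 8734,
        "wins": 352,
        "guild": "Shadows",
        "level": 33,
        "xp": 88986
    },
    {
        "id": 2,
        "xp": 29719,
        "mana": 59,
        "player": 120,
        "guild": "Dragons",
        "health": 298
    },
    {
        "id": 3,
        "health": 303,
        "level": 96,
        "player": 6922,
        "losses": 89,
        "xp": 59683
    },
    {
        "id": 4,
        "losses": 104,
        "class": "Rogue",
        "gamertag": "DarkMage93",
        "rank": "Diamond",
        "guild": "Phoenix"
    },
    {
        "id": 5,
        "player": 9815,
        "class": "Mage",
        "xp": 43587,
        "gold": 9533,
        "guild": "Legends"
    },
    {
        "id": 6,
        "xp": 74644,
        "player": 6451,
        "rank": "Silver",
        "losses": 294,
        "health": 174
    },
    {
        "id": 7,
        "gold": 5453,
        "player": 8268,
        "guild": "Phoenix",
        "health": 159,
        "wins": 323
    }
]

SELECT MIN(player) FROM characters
120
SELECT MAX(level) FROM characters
96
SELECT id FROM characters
[1, 2, 3, 4, 5, 6, 7]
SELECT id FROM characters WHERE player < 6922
[2, 6]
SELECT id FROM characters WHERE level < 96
[1]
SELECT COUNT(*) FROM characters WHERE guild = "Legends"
1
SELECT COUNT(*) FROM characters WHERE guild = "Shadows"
1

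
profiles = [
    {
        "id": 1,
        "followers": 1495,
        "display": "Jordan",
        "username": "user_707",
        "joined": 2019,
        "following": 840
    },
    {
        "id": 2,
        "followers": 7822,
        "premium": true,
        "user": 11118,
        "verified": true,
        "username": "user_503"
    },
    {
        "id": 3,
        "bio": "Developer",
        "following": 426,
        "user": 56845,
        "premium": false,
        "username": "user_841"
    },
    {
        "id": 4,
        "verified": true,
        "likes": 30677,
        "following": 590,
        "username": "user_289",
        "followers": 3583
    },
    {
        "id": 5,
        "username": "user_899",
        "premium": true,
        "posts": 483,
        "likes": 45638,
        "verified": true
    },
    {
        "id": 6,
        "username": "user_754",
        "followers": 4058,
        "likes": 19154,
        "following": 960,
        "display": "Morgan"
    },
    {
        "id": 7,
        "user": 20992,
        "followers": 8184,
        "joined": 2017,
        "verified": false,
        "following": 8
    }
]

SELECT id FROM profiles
[1, 2, 3, 4, 5, 6, 7]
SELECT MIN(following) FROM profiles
8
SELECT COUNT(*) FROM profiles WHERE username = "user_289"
1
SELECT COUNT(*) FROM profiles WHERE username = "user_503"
1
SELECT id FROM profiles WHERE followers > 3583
[2, 6, 7]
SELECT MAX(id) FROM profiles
7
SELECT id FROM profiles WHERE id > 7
[]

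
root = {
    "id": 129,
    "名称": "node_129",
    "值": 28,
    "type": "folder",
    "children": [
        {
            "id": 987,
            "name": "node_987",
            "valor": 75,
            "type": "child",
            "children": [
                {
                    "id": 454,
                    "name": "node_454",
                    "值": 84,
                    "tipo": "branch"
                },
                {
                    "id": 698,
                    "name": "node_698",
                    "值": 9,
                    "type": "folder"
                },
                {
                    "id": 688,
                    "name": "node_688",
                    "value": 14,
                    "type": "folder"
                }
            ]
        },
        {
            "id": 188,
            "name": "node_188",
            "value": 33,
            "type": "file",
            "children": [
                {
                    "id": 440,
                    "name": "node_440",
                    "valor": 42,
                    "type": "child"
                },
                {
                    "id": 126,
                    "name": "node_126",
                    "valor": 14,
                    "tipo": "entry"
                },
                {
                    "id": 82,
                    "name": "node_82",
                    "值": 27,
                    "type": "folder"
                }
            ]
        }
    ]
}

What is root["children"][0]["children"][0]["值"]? 84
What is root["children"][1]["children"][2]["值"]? 27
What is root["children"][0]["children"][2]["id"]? 688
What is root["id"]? 129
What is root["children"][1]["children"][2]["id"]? 82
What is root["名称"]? "node_129"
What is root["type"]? "folder"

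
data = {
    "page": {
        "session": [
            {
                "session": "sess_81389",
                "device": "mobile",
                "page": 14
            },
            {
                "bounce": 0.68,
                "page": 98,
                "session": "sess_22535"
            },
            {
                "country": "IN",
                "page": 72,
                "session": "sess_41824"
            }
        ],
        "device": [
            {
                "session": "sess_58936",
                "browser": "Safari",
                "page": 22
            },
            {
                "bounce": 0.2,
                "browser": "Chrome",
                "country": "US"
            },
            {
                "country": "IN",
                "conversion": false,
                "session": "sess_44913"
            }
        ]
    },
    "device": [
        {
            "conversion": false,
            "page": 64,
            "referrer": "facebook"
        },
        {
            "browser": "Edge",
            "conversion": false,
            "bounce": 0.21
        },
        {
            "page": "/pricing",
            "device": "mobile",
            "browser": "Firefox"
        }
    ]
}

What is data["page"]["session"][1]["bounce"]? 0.68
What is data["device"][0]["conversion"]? False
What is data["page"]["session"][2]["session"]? "sess_41824"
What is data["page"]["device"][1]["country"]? "US"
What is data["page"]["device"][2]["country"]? "IN"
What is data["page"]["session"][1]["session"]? "sess_22535"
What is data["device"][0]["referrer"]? "facebook"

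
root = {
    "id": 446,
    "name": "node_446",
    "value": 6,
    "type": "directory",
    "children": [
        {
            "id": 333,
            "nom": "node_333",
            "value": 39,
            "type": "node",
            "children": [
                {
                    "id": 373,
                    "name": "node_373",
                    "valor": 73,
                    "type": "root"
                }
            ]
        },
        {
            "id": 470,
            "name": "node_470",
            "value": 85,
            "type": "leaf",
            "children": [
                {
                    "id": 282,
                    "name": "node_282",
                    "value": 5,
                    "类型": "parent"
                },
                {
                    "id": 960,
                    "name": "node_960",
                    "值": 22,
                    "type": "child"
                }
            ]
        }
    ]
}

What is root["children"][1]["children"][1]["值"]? 22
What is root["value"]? 6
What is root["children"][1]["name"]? "node_470"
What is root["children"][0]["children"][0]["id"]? 373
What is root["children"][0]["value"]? 39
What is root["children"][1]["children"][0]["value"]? 5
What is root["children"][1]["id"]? 470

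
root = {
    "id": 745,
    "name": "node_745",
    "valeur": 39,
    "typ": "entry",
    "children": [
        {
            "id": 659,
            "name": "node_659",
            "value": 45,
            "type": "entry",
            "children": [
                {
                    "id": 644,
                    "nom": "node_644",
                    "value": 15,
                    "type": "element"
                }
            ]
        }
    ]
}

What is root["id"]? 745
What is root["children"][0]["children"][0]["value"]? 15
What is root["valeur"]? 39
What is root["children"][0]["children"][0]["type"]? "element"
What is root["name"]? "node_745"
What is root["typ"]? "entry"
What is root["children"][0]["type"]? "entry"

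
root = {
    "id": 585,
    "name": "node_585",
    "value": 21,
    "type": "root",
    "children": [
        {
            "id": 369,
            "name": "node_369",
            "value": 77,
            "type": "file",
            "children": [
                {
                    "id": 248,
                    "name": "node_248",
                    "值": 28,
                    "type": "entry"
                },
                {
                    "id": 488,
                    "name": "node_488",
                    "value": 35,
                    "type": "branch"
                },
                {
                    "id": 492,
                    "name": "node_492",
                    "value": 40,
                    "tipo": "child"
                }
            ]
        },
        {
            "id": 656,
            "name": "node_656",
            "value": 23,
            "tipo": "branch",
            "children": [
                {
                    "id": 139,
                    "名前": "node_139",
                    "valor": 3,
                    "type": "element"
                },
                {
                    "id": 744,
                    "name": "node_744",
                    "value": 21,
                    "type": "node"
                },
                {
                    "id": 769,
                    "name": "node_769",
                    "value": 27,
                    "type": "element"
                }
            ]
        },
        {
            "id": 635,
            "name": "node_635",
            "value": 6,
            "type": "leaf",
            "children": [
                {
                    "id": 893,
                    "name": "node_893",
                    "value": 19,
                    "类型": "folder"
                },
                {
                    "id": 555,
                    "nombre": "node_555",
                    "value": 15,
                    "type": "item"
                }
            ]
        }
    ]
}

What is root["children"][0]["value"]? 77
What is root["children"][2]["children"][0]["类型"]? "folder"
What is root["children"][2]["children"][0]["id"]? 893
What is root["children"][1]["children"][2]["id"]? 769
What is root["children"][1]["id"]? 656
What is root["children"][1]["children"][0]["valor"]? 3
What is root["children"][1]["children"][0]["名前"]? "node_139"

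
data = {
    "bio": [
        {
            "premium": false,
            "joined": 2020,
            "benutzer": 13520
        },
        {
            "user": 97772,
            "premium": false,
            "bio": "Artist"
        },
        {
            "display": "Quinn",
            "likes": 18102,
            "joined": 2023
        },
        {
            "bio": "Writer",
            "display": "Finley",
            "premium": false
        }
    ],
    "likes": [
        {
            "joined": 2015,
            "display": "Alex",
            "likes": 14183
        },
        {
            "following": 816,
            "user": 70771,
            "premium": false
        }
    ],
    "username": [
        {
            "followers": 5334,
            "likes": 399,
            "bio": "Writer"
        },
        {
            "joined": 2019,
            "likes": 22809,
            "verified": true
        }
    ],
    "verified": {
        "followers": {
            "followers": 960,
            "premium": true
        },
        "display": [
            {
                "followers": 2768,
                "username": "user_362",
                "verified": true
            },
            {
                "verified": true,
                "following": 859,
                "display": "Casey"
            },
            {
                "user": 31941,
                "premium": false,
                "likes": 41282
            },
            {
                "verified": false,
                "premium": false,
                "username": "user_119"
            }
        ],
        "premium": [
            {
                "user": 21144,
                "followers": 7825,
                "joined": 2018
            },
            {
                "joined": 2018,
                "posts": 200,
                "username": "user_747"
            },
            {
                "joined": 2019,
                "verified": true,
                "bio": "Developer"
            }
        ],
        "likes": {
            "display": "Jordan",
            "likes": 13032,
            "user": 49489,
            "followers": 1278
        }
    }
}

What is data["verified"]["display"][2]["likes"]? 41282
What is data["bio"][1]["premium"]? False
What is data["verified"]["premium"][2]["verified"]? True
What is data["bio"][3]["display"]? "Finley"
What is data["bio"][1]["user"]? 97772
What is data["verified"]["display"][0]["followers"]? 2768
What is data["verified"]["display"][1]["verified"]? True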